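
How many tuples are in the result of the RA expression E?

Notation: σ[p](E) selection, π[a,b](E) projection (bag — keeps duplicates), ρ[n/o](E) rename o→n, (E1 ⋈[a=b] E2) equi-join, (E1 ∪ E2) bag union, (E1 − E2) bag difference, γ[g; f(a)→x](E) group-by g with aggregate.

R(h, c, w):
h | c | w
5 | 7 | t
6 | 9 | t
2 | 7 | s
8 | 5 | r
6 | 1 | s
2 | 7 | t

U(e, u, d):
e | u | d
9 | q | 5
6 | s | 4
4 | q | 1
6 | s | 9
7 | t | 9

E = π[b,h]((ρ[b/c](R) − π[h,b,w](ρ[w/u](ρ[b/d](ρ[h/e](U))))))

Row counts bottom-up:
  R → 6
  ρ[b/c](R) → 6
  U → 5
  ρ[h/e](U) → 5
  ρ[b/d](ρ[h/e](U)) → 5
  ρ[w/u](ρ[b/d](ρ[h/e](U))) → 5
  π[h,b,w](ρ[w/u](ρ[b/d](ρ[h/e](U)))) → 5
  (ρ[b/c](R) − π[h,b,w](ρ[w/u](ρ[b/d](ρ[h/e](U))))) → 6
  π[b,h]((ρ[b/c](R) − π[h,b,w](ρ[w/u](ρ[b/d](ρ[h/e](U)))))) → 6

|E| = 6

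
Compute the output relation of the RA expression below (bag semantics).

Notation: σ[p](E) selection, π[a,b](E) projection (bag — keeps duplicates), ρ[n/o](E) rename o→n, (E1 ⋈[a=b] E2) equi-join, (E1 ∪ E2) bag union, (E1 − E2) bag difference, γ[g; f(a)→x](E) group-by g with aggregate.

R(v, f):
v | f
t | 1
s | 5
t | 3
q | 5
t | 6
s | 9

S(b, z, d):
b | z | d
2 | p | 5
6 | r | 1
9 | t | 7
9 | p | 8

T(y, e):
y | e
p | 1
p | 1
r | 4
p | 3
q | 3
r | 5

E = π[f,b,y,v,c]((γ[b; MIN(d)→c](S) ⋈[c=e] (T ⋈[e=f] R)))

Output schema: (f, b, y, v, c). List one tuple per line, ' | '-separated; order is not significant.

Subexpression sizes:
  S → 4
  γ[b; MIN(d)→c](S) → 3
  T → 6
  R → 6
  (T ⋈[e=f] R) → 6
  (γ[b; MIN(d)→c](S) ⋈[c=e] (T ⋈[e=f] R)) → 4
  π[f,b,y,v,c]((γ[b; MIN(d)→c](S) ⋈[c=e] (T ⋈[e=f] R))) → 4

== RESULT ==
f | b | y | v | c
1 | 6 | p | t | 1
1 | 6 | p | t | 1
5 | 2 | r | q | 5
5 | 2 | r | s | 5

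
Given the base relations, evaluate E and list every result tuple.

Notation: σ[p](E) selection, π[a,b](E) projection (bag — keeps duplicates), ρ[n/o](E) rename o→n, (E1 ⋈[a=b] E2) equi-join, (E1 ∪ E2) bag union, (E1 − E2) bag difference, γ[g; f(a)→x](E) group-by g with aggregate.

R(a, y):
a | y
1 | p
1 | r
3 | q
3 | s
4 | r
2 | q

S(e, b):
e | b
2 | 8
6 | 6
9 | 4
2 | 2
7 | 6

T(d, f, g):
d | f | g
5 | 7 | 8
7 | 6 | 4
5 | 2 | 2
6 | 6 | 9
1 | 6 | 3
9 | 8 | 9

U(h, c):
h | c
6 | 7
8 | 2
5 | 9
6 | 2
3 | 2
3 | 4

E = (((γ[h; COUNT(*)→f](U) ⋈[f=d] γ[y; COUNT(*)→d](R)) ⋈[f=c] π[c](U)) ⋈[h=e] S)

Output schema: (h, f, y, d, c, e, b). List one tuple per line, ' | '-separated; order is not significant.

Per-node cardinality:
  U → 6
  γ[h; COUNT(*)→f](U) → 4
  R → 6
  γ[y; COUNT(*)→d](R) → 4
  (γ[h; COUNT(*)→f](U) ⋈[f=d] γ[y; COUNT(*)→d](R)) → 8
  U → 6
  π[c](U) → 6
  ((γ[h; COUNT(*)→f](U) ⋈[f=d] γ[y; COUNT(*)→d](R)) ⋈[f=c] π[c](U)) → 12
  S → 5
  (((γ[h; COUNT(*)→f](U) ⋈[f=d] γ[y; COUNT(*)→d](R)) ⋈[f=c] π[c](U)) ⋈[h=e] S) → 6

== RESULT ==
h | f | y | d | c | e | b
6 | 2 | q | 2 | 2 | 6 | 6
6 | 2 | q | 2 | 2 | 6 | 6
6 | 2 | q | 2 | 2 | 6 | 6
6 | 2 | r | 2 | 2 | 6 | 6
6 | 2 | r | 2 | 2 | 6 | 6
6 | 2 | r | 2 | 2 | 6 | 6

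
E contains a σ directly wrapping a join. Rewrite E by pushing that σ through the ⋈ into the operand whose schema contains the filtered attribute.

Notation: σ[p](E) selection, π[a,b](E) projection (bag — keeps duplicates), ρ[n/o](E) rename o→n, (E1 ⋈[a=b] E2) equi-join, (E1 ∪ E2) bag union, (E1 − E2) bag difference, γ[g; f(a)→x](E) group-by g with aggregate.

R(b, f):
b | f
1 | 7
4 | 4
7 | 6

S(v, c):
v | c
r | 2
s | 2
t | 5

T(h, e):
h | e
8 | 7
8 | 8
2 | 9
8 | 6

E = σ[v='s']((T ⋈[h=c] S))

σ filters on v, owned by the right side.
E' = (T ⋈[h=c] σ[v='s'](S))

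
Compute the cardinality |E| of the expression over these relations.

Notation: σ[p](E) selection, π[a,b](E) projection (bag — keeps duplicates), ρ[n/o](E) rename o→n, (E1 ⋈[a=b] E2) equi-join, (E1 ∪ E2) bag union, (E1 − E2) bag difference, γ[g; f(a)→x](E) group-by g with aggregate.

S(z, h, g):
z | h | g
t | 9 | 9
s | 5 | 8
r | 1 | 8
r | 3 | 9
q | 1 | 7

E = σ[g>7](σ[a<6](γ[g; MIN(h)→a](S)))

Per-node cardinality:
  S → 5
  γ[g; MIN(h)→a](S) → 3
  σ[a<6](γ[g; MIN(h)→a](S)) → 3
  σ[g>7](σ[a<6](γ[g; MIN(h)→a](S))) → 2

|E| = 2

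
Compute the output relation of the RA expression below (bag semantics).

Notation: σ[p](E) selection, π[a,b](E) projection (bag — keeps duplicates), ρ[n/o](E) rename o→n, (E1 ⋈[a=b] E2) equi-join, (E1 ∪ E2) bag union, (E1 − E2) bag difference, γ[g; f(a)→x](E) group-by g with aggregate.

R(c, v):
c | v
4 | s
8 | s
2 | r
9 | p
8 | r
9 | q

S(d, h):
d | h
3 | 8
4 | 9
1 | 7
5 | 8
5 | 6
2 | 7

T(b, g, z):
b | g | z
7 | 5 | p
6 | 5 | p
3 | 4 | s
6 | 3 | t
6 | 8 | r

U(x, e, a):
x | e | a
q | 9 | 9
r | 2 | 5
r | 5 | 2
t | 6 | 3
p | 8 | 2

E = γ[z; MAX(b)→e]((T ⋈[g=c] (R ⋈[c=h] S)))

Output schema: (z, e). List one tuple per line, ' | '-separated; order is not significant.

Row counts bottom-up:
  T → 5
  R → 6
  S → 6
  (R ⋈[c=h] S) → 6
  (T ⋈[g=c] (R ⋈[c=h] S)) → 4
  γ[z; MAX(b)→e]((T ⋈[g=c] (R ⋈[c=h] S))) → 1

== RESULT ==
z | e
r | 6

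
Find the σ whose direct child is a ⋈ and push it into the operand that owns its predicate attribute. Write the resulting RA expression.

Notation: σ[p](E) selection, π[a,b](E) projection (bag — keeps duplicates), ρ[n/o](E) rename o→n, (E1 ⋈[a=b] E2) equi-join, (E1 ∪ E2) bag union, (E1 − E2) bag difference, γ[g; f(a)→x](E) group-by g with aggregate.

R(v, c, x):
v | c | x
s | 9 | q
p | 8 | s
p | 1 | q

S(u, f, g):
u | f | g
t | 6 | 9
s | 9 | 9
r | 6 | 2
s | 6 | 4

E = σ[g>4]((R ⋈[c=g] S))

σ filters on g, owned by the right side.
E' = (R ⋈[c=g] σ[g>4](S))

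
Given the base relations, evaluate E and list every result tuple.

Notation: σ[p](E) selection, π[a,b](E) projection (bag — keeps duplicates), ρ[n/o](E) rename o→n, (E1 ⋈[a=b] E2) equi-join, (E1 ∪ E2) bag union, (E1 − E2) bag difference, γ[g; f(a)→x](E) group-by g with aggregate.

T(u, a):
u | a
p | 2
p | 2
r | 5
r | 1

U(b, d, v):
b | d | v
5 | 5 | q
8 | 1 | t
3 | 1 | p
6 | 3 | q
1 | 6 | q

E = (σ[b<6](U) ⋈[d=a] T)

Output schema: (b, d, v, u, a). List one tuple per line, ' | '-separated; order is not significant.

Per-node cardinality:
  U → 5
  σ[b<6](U) → 3
  T → 4
  (σ[b<6](U) ⋈[d=a] T) → 2

== RESULT ==
b | d | v | u | a
3 | 1 | p | r | 1
5 | 5 | q | r | 5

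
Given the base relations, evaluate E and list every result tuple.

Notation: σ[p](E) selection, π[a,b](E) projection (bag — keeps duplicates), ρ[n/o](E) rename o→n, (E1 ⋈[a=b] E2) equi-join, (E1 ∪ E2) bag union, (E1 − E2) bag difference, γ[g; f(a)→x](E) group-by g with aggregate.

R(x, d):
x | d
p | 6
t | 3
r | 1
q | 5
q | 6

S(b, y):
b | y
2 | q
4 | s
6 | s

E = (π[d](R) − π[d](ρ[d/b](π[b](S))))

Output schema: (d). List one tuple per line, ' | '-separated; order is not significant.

Subexpression sizes:
  R → 5
  π[d](R) → 5
  S → 3
  π[b](S) → 3
  ρ[d/b](π[b](S)) → 3
  π[d](ρ[d/b](π[b](S))) → 3
  (π[d](R) − π[d](ρ[d/b](π[b](S)))) → 4

== RESULT ==
d
1
3
5
6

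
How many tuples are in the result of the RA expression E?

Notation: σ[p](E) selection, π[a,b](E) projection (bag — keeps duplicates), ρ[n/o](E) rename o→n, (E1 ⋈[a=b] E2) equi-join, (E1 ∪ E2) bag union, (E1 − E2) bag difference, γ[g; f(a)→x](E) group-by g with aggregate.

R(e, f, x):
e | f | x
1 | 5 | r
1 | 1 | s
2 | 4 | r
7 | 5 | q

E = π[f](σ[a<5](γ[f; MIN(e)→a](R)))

Stepwise |·|:
  R → 4
  γ[f; MIN(e)→a](R) → 3
  σ[a<5](γ[f; MIN(e)→a](R)) → 3
  π[f](σ[a<5](γ[f; MIN(e)→a](R))) → 3

|E| = 3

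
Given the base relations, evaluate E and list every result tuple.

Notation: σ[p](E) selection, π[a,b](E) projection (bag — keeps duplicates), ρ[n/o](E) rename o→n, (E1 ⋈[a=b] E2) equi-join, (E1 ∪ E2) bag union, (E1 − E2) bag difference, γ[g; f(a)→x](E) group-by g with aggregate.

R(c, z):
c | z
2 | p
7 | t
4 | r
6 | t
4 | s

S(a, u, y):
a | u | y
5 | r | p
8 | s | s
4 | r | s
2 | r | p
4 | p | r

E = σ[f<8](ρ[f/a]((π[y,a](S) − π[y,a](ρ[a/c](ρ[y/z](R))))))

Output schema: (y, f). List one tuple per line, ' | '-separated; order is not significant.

Stepwise |·|:
  S → 5
  π[y,a](S) → 5
  R → 5
  ρ[y/z](R) → 5
  ρ[a/c](ρ[y/z](R)) → 5
  π[y,a](ρ[a/c](ρ[y/z](R))) → 5
  (π[y,a](S) − π[y,a](ρ[a/c](ρ[y/z](R)))) → 2
  ρ[f/a]((π[y,a](S) − π[y,a](ρ[a/c](ρ[y/z](R))))) → 2
  σ[f<8](ρ[f/a]((π[y,a](S) − π[y,a](ρ[a/c](ρ[y/z](R)))))) → 1

== RESULT ==
y | f
p | 5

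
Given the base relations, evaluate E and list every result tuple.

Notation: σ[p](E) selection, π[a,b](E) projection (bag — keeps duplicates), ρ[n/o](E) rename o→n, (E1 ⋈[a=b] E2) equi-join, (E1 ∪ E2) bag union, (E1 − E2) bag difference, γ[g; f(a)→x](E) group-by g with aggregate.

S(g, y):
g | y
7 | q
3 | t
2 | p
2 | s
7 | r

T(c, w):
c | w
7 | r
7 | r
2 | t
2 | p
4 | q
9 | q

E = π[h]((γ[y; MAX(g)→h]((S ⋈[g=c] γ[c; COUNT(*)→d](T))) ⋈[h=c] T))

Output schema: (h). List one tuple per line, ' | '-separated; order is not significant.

Subexpression sizes:
  S → 5
  T → 6
  γ[c; COUNT(*)→d](T) → 4
  (S ⋈[g=c] γ[c; COUNT(*)→d](T)) → 4
  γ[y; MAX(g)→h]((S ⋈[g=c] γ[c; COUNT(*)→d](T))) → 4
  T → 6
  (γ[y; MAX(g)→h]((S ⋈[g=c] γ[c; COUNT(*)→d](T))) ⋈[h=c] T) → 8
  π[h]((γ[y; MAX(g)→h]((S ⋈[g=c] γ[c; COUNT(*)→d](T))) ⋈[h=c] T)) → 8

== RESULT ==
h
2
2
2
2
7
7
7
7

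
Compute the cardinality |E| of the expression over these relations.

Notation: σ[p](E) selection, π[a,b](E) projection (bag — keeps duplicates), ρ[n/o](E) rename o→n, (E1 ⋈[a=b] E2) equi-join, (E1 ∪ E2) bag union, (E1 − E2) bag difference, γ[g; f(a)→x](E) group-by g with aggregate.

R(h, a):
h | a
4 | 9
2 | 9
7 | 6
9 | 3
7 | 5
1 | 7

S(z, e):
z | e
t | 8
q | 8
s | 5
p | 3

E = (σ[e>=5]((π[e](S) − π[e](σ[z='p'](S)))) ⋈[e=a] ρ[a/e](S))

Row counts bottom-up:
  S → 4
  π[e](S) → 4
  S → 4
  σ[z='p'](S) → 1
  π[e](σ[z='p'](S)) → 1
  (π[e](S) − π[e](σ[z='p'](S))) → 3
  σ[e>=5]((π[e](S) − π[e](σ[z='p'](S)))) → 3
  S → 4
  ρ[a/e](S) → 4
  (σ[e>=5]((π[e](S) − π[e](σ[z='p'](S)))) ⋈[e=a] ρ[a/e](S)) → 5

|E| = 5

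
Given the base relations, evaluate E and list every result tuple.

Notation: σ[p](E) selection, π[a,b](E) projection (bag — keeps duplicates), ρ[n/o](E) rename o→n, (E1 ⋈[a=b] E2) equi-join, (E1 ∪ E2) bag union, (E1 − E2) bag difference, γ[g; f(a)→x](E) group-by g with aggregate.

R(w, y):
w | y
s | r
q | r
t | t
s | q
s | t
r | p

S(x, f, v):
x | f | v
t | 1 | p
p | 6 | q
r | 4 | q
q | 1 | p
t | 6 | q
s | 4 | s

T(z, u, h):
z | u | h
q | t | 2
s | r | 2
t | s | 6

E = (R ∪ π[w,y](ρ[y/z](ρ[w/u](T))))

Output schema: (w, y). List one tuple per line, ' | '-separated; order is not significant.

Subexpression sizes:
  R → 6
  T → 3
  ρ[w/u](T) → 3
  ρ[y/z](ρ[w/u](T)) → 3
  π[w,y](ρ[y/z](ρ[w/u](T))) → 3
  (R ∪ π[w,y](ρ[y/z](ρ[w/u](T)))) → 9

== RESULT ==
w | y
q | r
r | p
r | s
s | q
s | r
s | t
s | t
t | q
t | t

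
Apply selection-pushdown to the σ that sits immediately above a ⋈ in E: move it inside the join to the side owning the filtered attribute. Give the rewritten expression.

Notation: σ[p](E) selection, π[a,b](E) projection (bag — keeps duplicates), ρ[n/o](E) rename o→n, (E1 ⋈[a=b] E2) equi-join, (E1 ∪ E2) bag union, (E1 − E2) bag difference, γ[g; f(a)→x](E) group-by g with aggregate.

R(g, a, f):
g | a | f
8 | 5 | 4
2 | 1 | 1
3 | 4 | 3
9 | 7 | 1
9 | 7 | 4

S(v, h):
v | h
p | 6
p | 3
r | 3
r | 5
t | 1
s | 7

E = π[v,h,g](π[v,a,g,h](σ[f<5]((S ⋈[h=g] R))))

σ filters on f, owned by the right side.
E' = π[v,h,g](π[v,a,g,h]((S ⋈[h=g] σ[f<5](R))))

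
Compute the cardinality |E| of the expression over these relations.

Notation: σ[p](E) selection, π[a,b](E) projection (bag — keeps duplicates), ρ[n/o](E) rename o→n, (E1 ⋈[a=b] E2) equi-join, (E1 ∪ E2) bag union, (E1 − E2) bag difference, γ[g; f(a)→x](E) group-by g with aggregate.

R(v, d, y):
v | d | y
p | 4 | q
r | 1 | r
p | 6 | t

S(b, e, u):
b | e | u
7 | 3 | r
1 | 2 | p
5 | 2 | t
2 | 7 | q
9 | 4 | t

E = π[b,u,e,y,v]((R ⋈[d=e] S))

Row counts bottom-up:
  R → 3
  S → 5
  (R ⋈[d=e] S) → 1
  π[b,u,e,y,v]((R ⋈[d=e] S)) → 1

|E| = 1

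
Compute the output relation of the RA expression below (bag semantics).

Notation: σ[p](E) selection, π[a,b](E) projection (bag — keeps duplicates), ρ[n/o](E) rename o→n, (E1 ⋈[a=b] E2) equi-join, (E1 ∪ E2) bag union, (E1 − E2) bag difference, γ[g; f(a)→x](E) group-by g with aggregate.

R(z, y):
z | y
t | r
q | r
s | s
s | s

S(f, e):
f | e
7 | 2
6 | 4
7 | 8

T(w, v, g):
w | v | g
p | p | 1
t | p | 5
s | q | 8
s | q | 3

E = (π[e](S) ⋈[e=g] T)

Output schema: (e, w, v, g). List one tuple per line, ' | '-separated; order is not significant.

Stepwise |·|:
  S → 3
  π[e](S) → 3
  T → 4
  (π[e](S) ⋈[e=g] T) → 1

== RESULT ==
e | w | v | g
8 | s | q | 8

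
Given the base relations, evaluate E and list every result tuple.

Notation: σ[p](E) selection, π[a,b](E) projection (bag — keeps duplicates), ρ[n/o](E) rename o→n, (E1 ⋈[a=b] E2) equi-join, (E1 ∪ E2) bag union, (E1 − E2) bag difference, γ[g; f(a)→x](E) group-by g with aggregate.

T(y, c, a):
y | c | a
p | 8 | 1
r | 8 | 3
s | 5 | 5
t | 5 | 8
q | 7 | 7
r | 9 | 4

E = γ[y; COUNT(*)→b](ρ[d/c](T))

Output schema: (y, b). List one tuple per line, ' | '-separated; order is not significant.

Row counts bottom-up:
  T → 6
  ρ[d/c](T) → 6
  γ[y; COUNT(*)→b](ρ[d/c](T)) → 5

== RESULT ==
y | b
p | 1
q | 1
r | 2
s | 1
t | 1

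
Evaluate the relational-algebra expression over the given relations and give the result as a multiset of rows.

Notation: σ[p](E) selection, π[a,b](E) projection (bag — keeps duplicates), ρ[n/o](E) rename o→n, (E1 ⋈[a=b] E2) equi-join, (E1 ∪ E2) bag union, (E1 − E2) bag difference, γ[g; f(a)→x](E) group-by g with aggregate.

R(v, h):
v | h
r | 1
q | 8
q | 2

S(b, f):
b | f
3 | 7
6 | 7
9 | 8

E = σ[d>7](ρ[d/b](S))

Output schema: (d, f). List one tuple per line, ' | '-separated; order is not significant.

Stepwise |·|:
  S → 3
  ρ[d/b](S) → 3
  σ[d>7](ρ[d/b](S)) → 1

== RESULT ==
d | f
9 | 8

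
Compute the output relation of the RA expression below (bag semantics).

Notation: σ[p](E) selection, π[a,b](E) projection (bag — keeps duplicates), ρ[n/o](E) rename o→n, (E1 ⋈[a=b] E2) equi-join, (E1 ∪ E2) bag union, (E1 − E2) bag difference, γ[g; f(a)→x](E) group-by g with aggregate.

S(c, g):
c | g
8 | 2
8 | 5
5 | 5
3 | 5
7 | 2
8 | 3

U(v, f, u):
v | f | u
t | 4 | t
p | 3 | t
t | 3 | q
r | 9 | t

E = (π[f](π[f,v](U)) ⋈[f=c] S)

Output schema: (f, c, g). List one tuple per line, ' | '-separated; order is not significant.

Row counts bottom-up:
  U → 4
  π[f,v](U) → 4
  π[f](π[f,v](U)) → 4
  S → 6
  (π[f](π[f,v](U)) ⋈[f=c] S) → 2

== RESULT ==
f | c | g
3 | 3 | 5
3 | 3 | 5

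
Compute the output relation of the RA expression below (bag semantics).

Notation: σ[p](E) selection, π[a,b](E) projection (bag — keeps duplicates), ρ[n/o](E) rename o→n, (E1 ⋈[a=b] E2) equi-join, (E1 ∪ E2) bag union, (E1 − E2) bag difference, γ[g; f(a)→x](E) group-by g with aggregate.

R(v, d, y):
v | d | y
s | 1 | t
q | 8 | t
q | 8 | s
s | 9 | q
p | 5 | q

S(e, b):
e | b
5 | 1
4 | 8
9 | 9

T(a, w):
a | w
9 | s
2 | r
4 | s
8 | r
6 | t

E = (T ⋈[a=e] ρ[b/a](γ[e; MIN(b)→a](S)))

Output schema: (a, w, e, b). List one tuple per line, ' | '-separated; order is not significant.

Row counts bottom-up:
  T → 5
  S → 3
  γ[e; MIN(b)→a](S) → 3
  ρ[b/a](γ[e; MIN(b)→a](S)) → 3
  (T ⋈[a=e] ρ[b/a](γ[e; MIN(b)→a](S))) → 2

== RESULT ==
a | w | e | b
4 | s | 4 | 8
9 | s | 9 | 9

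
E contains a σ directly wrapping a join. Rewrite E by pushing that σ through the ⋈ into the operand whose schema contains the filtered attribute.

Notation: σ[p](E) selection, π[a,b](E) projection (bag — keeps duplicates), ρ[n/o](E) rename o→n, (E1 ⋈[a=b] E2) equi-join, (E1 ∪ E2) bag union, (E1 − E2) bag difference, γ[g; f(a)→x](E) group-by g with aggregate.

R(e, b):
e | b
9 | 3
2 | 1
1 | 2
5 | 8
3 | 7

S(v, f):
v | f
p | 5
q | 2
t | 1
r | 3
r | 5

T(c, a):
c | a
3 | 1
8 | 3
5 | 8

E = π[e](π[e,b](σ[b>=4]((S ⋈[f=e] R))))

σ filters on b, owned by the right side.
E' = π[e](π[e,b]((S ⋈[f=e] σ[b>=4](R))))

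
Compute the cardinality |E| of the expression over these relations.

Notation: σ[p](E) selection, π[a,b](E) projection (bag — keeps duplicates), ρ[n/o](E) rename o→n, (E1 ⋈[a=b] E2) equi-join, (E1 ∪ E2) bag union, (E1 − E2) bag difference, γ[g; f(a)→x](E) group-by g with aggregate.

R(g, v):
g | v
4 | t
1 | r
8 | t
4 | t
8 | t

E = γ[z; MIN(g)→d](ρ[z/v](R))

Row counts bottom-up:
  R → 5
  ρ[z/v](R) → 5
  γ[z; MIN(g)→d](ρ[z/v](R)) → 2

|E| = 2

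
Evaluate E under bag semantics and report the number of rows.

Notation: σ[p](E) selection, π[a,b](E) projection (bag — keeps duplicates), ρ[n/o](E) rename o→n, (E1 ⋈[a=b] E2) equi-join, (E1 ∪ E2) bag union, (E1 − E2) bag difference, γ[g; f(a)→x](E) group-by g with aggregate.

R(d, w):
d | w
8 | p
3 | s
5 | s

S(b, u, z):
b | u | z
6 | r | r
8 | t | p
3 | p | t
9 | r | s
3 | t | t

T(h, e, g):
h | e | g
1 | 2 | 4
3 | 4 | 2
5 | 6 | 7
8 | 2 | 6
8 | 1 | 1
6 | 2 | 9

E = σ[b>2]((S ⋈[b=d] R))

Row counts bottom-up:
  S → 5
  R → 3
  (S ⋈[b=d] R) → 3
  σ[b>2]((S ⋈[b=d] R)) → 3

|E| = 3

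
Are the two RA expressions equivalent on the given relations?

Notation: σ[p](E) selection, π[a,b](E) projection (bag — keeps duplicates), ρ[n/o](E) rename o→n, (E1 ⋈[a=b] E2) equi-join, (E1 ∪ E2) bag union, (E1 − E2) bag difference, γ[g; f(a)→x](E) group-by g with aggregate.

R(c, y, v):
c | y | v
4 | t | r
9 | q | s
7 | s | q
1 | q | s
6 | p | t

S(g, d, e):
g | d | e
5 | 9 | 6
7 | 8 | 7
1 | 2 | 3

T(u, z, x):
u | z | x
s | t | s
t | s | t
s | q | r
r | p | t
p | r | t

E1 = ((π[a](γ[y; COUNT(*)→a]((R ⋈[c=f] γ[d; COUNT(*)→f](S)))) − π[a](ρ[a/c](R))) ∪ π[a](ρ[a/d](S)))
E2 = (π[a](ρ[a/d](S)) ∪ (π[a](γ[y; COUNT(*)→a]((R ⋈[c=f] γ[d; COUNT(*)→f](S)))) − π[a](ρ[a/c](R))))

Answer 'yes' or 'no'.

E1 stepwise |·|:
  R → 5
  S → 3
  γ[d; COUNT(*)→f](S) → 3
  (R ⋈[c=f] γ[d; COUNT(*)→f](S)) → 3
  γ[y; COUNT(*)→a]((R ⋈[c=f] γ[d; COUNT(*)→f](S))) → 1
  π[a](γ[y; COUNT(*)→a]((R ⋈[c=f] γ[d; COUNT(*)→f](S)))) → 1
  R → 5
  ρ[a/c](R) → 5
  π[a](ρ[a/c](R)) → 5
  (π[a](γ[y; COUNT(*)→a]((R ⋈[c=f] γ[d; COUNT(*)→f](S)))) − π[a](ρ[a/c](R))) → 1
  S → 3
  ρ[a/d](S) → 3
  π[a](ρ[a/d](S)) → 3
  ((π[a](γ[y; COUNT(*)→a]((R ⋈[c=f] γ[d; COUNT(*)→f](S)))) − π[a](ρ[a/c](R))) ∪ π[a](ρ[a/d](S))) → 4
E2 stepwise |·|:
  S → 3
  ρ[a/d](S) → 3
  π[a](ρ[a/d](S)) → 3
  R → 5
  S → 3
  γ[d; COUNT(*)→f](S) → 3
  (R ⋈[c=f] γ[d; COUNT(*)→f](S)) → 3
  γ[y; COUNT(*)→a]((R ⋈[c=f] γ[d; COUNT(*)→f](S))) → 1
  π[a](γ[y; COUNT(*)→a]((R ⋈[c=f] γ[d; COUNT(*)→f](S)))) → 1
  R → 5
  ρ[a/c](R) → 5
  π[a](ρ[a/c](R)) → 5
  (π[a](γ[y; COUNT(*)→a]((R ⋈[c=f] γ[d; COUNT(*)→f](S)))) − π[a](ρ[a/c](R))) → 1
  (π[a](ρ[a/d](S)) ∪ (π[a](γ[y; COUNT(*)→a]((R ⋈[c=f] γ[d; COUNT(*)→f](S)))) − π[a](ρ[a/c](R)))) → 4

E1 and E2 produce the same multiset:
a
2
3
8
9

yes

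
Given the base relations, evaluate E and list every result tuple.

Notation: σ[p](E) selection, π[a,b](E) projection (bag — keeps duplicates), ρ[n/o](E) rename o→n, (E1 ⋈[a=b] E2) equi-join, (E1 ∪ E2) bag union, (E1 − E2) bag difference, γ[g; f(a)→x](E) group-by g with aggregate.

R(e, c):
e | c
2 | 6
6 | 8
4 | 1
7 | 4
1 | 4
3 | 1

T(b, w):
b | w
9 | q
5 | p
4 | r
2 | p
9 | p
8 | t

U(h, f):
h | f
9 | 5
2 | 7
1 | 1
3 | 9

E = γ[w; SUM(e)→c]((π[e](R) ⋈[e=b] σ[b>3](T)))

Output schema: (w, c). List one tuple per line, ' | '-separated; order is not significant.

Stepwise |·|:
  R → 6
  π[e](R) → 6
  T → 6
  σ[b>3](T) → 5
  (π[e](R) ⋈[e=b] σ[b>3](T)) → 1
  γ[w; SUM(e)→c]((π[e](R) ⋈[e=b] σ[b>3](T))) → 1

== RESULT ==
w | c
r | 4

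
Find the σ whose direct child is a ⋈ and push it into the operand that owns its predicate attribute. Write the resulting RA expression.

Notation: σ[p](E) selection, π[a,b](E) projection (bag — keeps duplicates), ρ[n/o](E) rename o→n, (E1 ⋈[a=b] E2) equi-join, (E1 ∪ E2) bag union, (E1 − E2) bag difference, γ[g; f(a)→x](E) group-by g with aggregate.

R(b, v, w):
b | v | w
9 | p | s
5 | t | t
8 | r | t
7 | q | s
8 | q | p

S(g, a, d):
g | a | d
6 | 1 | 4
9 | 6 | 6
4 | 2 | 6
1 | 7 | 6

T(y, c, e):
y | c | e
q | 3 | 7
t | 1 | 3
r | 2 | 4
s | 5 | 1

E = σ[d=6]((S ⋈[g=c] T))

σ filters on d, owned by the left side.
E' = (σ[d=6](S) ⋈[g=c] T)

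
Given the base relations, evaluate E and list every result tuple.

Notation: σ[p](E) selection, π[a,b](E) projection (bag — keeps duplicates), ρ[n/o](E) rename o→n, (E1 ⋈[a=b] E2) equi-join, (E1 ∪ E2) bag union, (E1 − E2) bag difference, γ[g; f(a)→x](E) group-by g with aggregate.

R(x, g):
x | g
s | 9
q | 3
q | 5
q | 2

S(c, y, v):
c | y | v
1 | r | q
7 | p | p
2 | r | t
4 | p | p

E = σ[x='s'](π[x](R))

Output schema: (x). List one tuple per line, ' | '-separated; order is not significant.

Per-node cardinality:
  R → 4
  π[x](R) → 4
  σ[x='s'](π[x](R)) → 1

== RESULT ==
x
s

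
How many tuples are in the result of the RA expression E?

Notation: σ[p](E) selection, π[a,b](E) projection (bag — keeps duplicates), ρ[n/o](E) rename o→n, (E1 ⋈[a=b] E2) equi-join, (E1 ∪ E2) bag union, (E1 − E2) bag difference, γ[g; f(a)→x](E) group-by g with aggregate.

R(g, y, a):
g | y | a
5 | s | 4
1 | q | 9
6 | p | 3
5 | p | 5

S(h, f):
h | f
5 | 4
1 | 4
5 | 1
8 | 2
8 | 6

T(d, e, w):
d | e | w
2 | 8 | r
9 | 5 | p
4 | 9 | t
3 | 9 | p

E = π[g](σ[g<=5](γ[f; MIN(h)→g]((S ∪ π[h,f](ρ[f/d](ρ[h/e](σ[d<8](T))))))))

Subexpression sizes:
  S → 5
  T → 4
  σ[d<8](T) → 3
  ρ[h/e](σ[d<8](T)) → 3
  ρ[f/d](ρ[h/e](σ[d<8](T))) → 3
  π[h,f](ρ[f/d](ρ[h/e](σ[d<8](T)))) → 3
  (S ∪ π[h,f](ρ[f/d](ρ[h/e](σ[d<8](T))))) → 8
  γ[f; MIN(h)→g]((S ∪ π[h,f](ρ[f/d](ρ[h/e](σ[d<8](T)))))) → 5
  σ[g<=5](γ[f; MIN(h)→g]((S ∪ π[h,f](ρ[f/d](ρ[h/e](σ[d<8](T))))))) → 2
  π[g](σ[g<=5](γ[f; MIN(h)→g]((S ∪ π[h,f](ρ[f/d](ρ[h/e](σ[d<8](T)))))))) → 2

|E| = 2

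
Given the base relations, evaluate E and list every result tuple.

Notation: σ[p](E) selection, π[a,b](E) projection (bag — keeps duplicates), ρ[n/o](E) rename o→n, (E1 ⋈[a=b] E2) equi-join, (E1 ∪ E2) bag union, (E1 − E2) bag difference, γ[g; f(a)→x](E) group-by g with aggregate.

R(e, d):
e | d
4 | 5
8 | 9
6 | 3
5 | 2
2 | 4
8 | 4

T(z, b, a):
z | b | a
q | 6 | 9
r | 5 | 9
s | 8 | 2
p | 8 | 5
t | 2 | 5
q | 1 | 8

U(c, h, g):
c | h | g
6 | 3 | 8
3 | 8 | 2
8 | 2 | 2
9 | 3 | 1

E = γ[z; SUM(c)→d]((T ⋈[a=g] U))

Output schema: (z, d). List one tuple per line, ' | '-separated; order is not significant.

Per-node cardinality:
  T → 6
  U → 4
  (T ⋈[a=g] U) → 3
  γ[z; SUM(c)→d]((T ⋈[a=g] U)) → 2

== RESULT ==
z | d
q | 6
s | 11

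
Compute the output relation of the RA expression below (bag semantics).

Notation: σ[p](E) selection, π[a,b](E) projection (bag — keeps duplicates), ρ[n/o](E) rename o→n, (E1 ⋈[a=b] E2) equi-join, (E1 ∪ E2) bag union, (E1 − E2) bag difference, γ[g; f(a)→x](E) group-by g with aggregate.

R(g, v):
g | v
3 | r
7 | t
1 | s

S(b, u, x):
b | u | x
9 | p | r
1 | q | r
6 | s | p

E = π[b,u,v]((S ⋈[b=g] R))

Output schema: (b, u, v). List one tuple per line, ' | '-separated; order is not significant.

Per-node cardinality:
  S → 3
  R → 3
  (S ⋈[b=g] R) → 1
  π[b,u,v]((S ⋈[b=g] R)) → 1

== RESULT ==
b | u | v
1 | q | s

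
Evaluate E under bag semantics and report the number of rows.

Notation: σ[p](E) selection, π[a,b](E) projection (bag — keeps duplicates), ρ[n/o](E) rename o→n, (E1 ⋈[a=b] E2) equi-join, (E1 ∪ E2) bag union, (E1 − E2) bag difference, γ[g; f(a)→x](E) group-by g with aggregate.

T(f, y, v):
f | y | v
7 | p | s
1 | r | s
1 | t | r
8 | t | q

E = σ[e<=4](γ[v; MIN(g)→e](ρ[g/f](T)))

Row counts bottom-up:
  T → 4
  ρ[g/f](T) → 4
  γ[v; MIN(g)→e](ρ[g/f](T)) → 3
  σ[e<=4](γ[v; MIN(g)→e](ρ[g/f](T))) → 2

|E| = 2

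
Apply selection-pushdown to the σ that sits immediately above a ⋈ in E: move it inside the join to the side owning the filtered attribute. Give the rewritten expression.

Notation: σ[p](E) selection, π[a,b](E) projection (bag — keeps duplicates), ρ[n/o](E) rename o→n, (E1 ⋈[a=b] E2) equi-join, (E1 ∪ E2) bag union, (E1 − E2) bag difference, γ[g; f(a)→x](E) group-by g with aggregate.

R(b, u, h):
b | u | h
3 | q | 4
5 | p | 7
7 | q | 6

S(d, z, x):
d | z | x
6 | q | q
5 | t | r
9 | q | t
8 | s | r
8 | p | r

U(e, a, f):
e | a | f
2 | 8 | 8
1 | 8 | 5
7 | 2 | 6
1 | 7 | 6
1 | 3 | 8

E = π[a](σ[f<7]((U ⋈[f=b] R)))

σ filters on f, owned by the left side.
E' = π[a]((σ[f<7](U) ⋈[f=b] R))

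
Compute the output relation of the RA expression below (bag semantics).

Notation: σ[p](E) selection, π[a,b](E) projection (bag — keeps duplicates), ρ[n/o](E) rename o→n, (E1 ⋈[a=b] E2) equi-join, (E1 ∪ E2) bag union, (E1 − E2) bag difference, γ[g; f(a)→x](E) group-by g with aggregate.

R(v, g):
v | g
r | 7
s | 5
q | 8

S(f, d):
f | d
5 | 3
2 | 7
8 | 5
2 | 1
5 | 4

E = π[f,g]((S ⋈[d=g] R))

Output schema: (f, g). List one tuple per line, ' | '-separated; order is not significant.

Per-node cardinality:
  S → 5
  R → 3
  (S ⋈[d=g] R) → 2
  π[f,g]((S ⋈[d=g] R)) → 2

== RESULT ==
f | g
2 | 7
8 | 5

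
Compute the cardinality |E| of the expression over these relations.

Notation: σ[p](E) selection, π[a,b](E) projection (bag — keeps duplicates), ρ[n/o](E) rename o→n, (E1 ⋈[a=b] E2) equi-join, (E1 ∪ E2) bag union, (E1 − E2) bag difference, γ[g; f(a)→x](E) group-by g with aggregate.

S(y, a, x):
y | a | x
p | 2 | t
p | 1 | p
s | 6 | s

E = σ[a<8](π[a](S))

Subexpression sizes:
  S → 3
  π[a](S) → 3
  σ[a<8](π[a](S)) → 3

|E| = 3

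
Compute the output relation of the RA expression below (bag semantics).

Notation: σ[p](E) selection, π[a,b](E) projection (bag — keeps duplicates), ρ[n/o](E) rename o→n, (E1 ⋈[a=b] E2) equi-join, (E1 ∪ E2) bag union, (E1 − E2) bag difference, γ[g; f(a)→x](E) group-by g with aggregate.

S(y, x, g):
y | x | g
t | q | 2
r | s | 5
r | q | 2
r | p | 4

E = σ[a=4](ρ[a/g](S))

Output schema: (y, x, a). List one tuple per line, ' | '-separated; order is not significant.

Row counts bottom-up:
  S → 4
  ρ[a/g](S) → 4
  σ[a=4](ρ[a/g](S)) → 1

== RESULT ==
y | x | a
r | p | 4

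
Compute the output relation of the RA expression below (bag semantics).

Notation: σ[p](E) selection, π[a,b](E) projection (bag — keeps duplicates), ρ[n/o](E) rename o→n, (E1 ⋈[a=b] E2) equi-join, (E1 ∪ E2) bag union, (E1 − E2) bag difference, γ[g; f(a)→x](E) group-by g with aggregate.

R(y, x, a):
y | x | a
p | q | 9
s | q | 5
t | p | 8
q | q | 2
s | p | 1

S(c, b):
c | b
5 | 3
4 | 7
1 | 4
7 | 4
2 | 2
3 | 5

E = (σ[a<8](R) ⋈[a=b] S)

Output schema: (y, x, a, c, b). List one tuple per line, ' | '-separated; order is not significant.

Stepwise |·|:
  R → 5
  σ[a<8](R) → 3
  S → 6
  (σ[a<8](R) ⋈[a=b] S) → 2

== RESULT ==
y | x | a | c | b
q | q | 2 | 2 | 2
s | q | 5 | 3 | 5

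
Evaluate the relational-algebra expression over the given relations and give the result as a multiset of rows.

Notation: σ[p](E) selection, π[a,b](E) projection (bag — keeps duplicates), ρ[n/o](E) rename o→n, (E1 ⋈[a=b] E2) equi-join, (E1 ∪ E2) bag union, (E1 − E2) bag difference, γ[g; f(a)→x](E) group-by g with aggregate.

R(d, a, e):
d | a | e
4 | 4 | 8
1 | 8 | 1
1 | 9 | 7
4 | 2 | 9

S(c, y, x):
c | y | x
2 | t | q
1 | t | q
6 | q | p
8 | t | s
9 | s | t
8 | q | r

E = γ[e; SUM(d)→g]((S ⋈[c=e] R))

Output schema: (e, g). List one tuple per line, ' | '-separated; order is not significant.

Row counts bottom-up:
  S → 6
  R → 4
  (S ⋈[c=e] R) → 4
  γ[e; SUM(d)→g]((S ⋈[c=e] R)) → 3

== RESULT ==
e | g
1 | 1
8 | 8
9 | 4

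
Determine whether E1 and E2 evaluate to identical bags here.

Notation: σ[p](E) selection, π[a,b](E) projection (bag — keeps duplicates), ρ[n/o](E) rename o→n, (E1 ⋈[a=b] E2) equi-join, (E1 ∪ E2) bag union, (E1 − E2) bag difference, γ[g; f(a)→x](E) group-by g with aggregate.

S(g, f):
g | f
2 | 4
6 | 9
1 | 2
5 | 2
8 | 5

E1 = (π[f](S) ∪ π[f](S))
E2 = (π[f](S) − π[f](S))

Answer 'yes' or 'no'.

E1 stepwise |·|:
  S → 5
  π[f](S) → 5
  S → 5
  π[f](S) → 5
  (π[f](S) ∪ π[f](S)) → 10
E2 stepwise |·|:
  S → 5
  π[f](S) → 5
  S → 5
  π[f](S) → 5
  (π[f](S) − π[f](S)) → 0

E1 result:
f
2
2
2
2
4
4
5
5
9
9
E2 result:
f
(0 rows)
Witness: (2,) appears 4× in E1 but 0× in E2.

no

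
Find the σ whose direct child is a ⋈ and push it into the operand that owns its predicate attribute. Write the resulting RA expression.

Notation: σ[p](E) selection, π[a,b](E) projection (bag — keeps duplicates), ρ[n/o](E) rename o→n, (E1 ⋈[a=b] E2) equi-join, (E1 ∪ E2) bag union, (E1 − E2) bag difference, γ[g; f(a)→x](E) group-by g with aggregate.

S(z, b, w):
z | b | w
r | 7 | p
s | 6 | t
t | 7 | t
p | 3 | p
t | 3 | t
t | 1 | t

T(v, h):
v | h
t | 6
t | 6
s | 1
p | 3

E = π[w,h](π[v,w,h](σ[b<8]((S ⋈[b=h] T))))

σ filters on b, owned by the left side.
E' = π[w,h](π[v,w,h]((σ[b<8](S) ⋈[b=h] T)))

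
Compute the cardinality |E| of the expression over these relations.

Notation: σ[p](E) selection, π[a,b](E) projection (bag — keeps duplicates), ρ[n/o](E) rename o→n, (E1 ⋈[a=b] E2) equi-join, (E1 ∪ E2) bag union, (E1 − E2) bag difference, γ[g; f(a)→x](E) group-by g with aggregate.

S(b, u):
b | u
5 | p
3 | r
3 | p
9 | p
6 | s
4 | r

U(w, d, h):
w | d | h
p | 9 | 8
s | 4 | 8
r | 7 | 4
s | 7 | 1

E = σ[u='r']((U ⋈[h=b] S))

Per-node cardinality:
  U → 4
  S → 6
  (U ⋈[h=b] S) → 1
  σ[u='r']((U ⋈[h=b] S)) → 1

|E| = 1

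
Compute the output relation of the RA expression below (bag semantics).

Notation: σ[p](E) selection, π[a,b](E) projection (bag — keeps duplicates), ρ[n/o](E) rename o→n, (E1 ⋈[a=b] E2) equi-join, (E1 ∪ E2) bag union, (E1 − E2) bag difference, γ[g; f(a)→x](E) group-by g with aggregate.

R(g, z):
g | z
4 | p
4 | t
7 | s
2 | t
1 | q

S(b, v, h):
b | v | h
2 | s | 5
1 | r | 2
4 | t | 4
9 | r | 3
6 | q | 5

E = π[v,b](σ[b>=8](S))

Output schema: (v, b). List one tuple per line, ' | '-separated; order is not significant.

Subexpression sizes:
  S → 5
  σ[b>=8](S) → 1
  π[v,b](σ[b>=8](S)) → 1

== RESULT ==
v | b
r | 9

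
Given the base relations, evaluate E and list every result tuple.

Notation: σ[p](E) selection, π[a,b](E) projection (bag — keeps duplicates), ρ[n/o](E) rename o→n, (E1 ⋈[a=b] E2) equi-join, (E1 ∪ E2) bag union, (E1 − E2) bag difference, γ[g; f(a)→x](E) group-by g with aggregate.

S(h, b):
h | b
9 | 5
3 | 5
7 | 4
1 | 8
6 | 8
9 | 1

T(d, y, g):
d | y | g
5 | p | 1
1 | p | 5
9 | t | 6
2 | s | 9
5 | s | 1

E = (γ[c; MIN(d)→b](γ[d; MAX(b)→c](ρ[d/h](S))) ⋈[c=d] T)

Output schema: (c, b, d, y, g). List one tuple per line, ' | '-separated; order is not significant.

Per-node cardinality:
  S → 6
  ρ[d/h](S) → 6
  γ[d; MAX(b)→c](ρ[d/h](S)) → 5
  γ[c; MIN(d)→b](γ[d; MAX(b)→c](ρ[d/h](S))) → 3
  T → 5
  (γ[c; MIN(d)→b](γ[d; MAX(b)→c](ρ[d/h](S))) ⋈[c=d] T) → 2

== RESULT ==
c | b | d | y | g
5 | 3 | 5 | p | 1
5 | 3 | 5 | s | 1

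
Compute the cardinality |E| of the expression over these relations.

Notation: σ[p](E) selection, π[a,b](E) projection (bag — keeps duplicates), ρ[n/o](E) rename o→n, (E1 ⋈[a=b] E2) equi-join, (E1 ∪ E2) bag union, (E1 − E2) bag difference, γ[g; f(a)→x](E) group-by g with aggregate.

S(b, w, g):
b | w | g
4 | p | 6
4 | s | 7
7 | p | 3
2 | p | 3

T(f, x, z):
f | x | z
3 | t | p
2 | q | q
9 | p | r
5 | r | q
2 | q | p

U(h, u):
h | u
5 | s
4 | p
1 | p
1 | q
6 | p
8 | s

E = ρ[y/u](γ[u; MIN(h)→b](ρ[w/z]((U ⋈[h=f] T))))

Stepwise |·|:
  U → 6
  T → 5
  (U ⋈[h=f] T) → 1
  ρ[w/z]((U ⋈[h=f] T)) → 1
  γ[u; MIN(h)→b](ρ[w/z]((U ⋈[h=f] T))) → 1
  ρ[y/u](γ[u; MIN(h)→b](ρ[w/z]((U ⋈[h=f] T)))) → 1

|E| = 1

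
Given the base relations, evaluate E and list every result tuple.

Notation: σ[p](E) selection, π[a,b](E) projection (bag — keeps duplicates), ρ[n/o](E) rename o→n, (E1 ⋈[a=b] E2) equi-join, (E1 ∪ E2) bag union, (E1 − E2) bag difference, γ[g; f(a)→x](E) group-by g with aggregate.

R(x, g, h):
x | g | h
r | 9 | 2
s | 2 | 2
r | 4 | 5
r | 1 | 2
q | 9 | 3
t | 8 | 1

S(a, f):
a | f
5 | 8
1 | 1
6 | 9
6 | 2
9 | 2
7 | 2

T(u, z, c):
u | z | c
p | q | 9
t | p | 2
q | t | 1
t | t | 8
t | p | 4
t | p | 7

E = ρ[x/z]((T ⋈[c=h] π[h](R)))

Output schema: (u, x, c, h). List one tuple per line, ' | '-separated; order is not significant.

Row counts bottom-up:
  T → 6
  R → 6
  π[h](R) → 6
  (T ⋈[c=h] π[h](R)) → 4
  ρ[x/z]((T ⋈[c=h] π[h](R))) → 4

== RESULT ==
u | x | c | h
q | t | 1 | 1
t | p | 2 | 2
t | p | 2 | 2
t | p | 2 | 2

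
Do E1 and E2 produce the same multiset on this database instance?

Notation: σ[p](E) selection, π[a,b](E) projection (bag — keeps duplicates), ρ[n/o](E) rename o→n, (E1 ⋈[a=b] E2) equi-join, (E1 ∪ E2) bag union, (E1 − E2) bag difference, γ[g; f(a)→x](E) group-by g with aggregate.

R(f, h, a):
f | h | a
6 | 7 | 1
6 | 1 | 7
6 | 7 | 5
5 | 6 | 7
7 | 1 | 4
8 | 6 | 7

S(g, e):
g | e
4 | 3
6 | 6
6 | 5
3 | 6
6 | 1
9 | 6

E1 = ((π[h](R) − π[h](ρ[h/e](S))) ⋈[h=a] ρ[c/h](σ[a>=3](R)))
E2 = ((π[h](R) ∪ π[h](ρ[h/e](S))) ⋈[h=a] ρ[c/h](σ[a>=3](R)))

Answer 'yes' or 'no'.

E1 stepwise |·|:
  R → 6
  π[h](R) → 6
  S → 6
  ρ[h/e](S) → 6
  π[h](ρ[h/e](S)) → 6
  (π[h](R) − π[h](ρ[h/e](S))) → 3
  R → 6
  σ[a>=3](R) → 5
  ρ[c/h](σ[a>=3](R)) → 5
  ((π[h](R) − π[h](ρ[h/e](S))) ⋈[h=a] ρ[c/h](σ[a>=3](R))) → 6
E2 stepwise |·|:
  R → 6
  π[h](R) → 6
  S → 6
  ρ[h/e](S) → 6
  π[h](ρ[h/e](S)) → 6
  (π[h](R) ∪ π[h](ρ[h/e](S))) → 12
  R → 6
  σ[a>=3](R) → 5
  ρ[c/h](σ[a>=3](R)) → 5
  ((π[h](R) ∪ π[h](ρ[h/e](S))) ⋈[h=a] ρ[c/h](σ[a>=3](R))) → 7

E1 result:
h | f | c | a
7 | 5 | 6 | 7
7 | 5 | 6 | 7
7 | 6 | 1 | 7
7 | 6 | 1 | 7
7 | 8 | 6 | 7
7 | 8 | 6 | 7
E2 result:
h | f | c | a
5 | 6 | 7 | 5
7 | 5 | 6 | 7
7 | 5 | 6 | 7
7 | 6 | 1 | 7
7 | 6 | 1 | 7
7 | 8 | 6 | 7
7 | 8 | 6 | 7
Witness: (5, 6, 7, 5) appears 0× in E1 but 1× in E2.

no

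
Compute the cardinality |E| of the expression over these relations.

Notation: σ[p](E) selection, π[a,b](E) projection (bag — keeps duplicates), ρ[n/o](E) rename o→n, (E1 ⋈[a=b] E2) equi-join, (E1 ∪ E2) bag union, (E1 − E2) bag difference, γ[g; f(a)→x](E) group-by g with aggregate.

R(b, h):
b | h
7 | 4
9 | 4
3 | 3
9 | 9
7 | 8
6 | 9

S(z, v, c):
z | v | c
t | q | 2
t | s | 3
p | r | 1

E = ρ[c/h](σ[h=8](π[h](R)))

Row counts bottom-up:
  R → 6
  π[h](R) → 6
  σ[h=8](π[h](R)) → 1
  ρ[c/h](σ[h=8](π[h](R))) → 1

|E| = 1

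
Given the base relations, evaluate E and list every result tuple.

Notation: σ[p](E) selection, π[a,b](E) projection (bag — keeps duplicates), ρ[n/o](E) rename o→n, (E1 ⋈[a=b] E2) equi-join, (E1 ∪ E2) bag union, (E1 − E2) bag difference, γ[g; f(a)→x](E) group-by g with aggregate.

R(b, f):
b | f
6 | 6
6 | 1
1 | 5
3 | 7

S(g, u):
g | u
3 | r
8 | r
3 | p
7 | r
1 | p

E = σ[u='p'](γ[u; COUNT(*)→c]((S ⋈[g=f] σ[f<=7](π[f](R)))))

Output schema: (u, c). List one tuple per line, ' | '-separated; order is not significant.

Stepwise |·|:
  S → 5
  R → 4
  π[f](R) → 4
  σ[f<=7](π[f](R)) → 4
  (S ⋈[g=f] σ[f<=7](π[f](R))) → 2
  γ[u; COUNT(*)→c]((S ⋈[g=f] σ[f<=7](π[f](R)))) → 2
  σ[u='p'](γ[u; COUNT(*)→c]((S ⋈[g=f] σ[f<=7](π[f](R))))) → 1

== RESULT ==
u | c
p | 1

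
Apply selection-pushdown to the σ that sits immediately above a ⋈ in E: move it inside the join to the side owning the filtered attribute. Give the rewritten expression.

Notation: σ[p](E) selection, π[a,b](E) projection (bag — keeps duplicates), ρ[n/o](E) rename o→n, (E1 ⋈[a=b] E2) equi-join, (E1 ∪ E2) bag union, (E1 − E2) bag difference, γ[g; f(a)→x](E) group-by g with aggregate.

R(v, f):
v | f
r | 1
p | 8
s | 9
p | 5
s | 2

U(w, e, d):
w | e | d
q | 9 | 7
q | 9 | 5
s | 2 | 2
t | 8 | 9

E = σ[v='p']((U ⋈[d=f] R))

σ filters on v, owned by the right side.
E' = (U ⋈[d=f] σ[v='p'](R))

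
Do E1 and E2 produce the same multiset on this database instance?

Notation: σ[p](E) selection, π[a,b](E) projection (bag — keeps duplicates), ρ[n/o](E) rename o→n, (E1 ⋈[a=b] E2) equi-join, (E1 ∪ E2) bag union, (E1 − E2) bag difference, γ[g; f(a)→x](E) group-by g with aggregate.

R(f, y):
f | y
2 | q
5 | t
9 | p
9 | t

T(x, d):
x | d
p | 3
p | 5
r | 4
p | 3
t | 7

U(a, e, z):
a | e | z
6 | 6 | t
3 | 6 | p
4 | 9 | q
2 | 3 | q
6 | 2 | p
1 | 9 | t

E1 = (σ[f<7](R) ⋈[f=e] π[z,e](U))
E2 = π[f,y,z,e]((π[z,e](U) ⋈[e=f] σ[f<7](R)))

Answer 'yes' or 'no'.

E1 subexpression sizes:
  R → 4
  σ[f<7](R) → 2
  U → 6
  π[z,e](U) → 6
  (σ[f<7](R) ⋈[f=e] π[z,e](U)) → 1
E2 subexpression sizes:
  U → 6
  π[z,e](U) → 6
  R → 4
  σ[f<7](R) → 2
  (π[z,e](U) ⋈[e=f] σ[f<7](R)) → 1
  π[f,y,z,e]((π[z,e](U) ⋈[e=f] σ[f<7](R))) → 1

E1 and E2 produce the same multiset:
f | y | z | e
2 | q | p | 2

yes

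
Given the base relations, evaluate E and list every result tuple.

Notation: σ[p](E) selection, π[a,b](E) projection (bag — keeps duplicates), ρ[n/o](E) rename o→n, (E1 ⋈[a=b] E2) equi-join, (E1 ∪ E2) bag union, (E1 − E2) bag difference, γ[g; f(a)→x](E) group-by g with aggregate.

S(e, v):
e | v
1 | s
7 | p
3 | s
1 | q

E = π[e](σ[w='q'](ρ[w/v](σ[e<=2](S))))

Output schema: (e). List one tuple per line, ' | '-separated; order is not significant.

Per-node cardinality:
  S → 4
  σ[e<=2](S) → 2
  ρ[w/v](σ[e<=2](S)) → 2
  σ[w='q'](ρ[w/v](σ[e<=2](S))) → 1
  π[e](σ[w='q'](ρ[w/v](σ[e<=2](S)))) → 1

== RESULT ==
e
1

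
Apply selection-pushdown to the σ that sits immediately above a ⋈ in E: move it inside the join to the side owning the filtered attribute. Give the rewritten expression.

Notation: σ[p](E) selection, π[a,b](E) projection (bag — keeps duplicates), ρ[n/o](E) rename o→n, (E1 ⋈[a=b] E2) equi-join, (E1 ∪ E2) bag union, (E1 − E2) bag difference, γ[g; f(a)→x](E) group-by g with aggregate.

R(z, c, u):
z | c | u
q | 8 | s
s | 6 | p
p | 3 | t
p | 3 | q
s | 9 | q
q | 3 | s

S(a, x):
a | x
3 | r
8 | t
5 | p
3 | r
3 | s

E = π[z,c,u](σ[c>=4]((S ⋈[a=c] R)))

σ filters on c, owned by the right side.
E' = π[z,c,u]((S ⋈[a=c] σ[c>=4](R)))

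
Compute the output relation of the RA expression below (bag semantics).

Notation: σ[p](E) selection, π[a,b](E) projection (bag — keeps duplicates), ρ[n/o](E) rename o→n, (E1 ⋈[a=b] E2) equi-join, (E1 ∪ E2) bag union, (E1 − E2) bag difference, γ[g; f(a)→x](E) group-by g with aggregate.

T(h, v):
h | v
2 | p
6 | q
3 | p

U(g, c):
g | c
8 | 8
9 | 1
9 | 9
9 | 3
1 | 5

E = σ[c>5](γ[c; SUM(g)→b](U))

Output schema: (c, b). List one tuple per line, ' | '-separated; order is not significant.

Per-node cardinality:
  U → 5
  γ[c; SUM(g)→b](U) → 5
  σ[c>5](γ[c; SUM(g)→b](U)) → 2

== RESULT ==
c | b
8 | 8
9 | 9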